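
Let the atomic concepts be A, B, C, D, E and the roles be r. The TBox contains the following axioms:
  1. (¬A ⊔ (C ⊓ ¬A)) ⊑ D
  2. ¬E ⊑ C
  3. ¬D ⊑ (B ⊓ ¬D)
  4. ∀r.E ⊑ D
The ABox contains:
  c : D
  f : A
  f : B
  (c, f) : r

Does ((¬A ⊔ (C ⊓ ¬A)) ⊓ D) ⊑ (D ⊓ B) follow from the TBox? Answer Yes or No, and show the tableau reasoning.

1. ((¬A ⊔ (C ⊓ ¬A)) ⊓ D) ⊑ (D ⊓ B)  ⇔  (((¬A ⊔ (C ⊓ ¬A)) ⊓ D) ⊓ (¬D ⊔ ¬B)) unsat w.r.t. T
   open: L(x₀) ⊇ {D, E, ¬A, ¬B}
2. Hence ((¬A ⊔ (C ⊓ ¬A)) ⊓ D) ⊑ (D ⊓ B): not entailed.

No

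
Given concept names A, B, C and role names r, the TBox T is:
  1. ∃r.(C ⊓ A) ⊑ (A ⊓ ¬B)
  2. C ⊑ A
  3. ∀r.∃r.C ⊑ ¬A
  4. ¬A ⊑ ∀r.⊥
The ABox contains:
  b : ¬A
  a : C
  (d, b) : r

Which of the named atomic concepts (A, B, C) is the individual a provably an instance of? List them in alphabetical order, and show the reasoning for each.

{A, C}

1. a : A?  L(a) = {C} ∪ {¬A}
   clash {A, ¬A} at a — a ∈ A
2. a : B?  L(a) = {C} ∪ {¬B}
   apply at a: C⊑A
   open: L(a) ⊇ {A, C, ¬B, ∀r.(¬C ⊔ ¬A), ∃r.∀r.¬C} (+ ∃-successors) — a ∉ B possible
3. a : C?  L(a) = {C} ∪ {¬C}
   clash {C, ¬C} at a — a ∈ C
4. Entailed for a: {A, C}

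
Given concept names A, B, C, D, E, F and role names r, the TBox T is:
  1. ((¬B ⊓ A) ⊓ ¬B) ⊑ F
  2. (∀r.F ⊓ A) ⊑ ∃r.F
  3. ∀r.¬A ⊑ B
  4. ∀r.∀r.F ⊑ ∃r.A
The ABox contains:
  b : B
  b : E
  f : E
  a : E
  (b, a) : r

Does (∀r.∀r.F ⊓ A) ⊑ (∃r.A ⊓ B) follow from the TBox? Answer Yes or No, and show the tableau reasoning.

No

1. (∀r.∀r.F ⊓ A) ⊑ (∃r.A ⊓ B)  ⇔  ((∀r.∀r.F ⊓ A) ⊓ (∀r.¬A ⊔ ¬B)) unsat w.r.t. T
   apply at x₀: ∀r.∀r.F⊑∃r.A
   open: L(x₀) ⊇ {A, F, ¬B, ∀r.∀r.F, ∃r.A, …} (+ ∃-successors)
2. Hence (∀r.∀r.F ⊓ A) ⊑ (∃r.A ⊓ B): not entailed.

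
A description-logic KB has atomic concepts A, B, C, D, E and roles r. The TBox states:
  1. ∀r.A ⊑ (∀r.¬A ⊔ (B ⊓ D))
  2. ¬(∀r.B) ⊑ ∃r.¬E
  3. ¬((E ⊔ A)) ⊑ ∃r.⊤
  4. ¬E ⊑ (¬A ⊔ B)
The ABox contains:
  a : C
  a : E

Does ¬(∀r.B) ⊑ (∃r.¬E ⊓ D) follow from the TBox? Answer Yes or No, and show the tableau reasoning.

No

1. ¬(∀r.B) ⊑ (∃r.¬E ⊓ D)  ⇔  (∃r.¬B ⊓ (∀r.E ⊔ ¬D)) unsat w.r.t. T
   apply at x₀: ¬(∀r.B)⊑∃r.¬E
   open: L(x₀) ⊇ {E, ¬D, ∃r.¬A, ∃r.¬B, ∃r.¬E} (+ ∃-successors)
2. Hence ¬(∀r.B) ⊑ (∃r.¬E ⊓ D): not entailed.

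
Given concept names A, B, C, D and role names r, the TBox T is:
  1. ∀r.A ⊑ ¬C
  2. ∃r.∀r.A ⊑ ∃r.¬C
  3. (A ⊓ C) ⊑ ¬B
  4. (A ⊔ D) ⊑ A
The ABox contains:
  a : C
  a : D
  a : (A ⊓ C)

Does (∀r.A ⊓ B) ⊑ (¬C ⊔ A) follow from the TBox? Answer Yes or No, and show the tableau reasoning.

1. (∀r.A ⊓ B) ⊑ (¬C ⊔ A)  ⇔  ((∀r.A ⊓ B) ⊓ (C ⊓ ¬A)) unsat w.r.t. T
   all branches close; clash {A, ¬A} at x₀
2. Hence (∀r.A ⊓ B) ⊑ (¬C ⊔ A): entailed.

Yes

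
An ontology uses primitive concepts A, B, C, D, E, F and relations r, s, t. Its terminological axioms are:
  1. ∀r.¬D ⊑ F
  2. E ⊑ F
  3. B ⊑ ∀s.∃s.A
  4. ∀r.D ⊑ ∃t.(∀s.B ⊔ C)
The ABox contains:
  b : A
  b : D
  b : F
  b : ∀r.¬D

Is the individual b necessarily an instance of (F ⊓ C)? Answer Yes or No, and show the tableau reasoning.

No

1. b : (F ⊓ C)?  L(b) = {A, D, F, ∀r.¬D} ∪ {(¬F ⊔ ¬C)}
   open: L(b) ⊇ {A, D, F, ¬B, ¬C, …} (+ ∃-successors) — b ∉ (F ⊓ C) possible
2. Hence b : (F ⊓ C): not entailed.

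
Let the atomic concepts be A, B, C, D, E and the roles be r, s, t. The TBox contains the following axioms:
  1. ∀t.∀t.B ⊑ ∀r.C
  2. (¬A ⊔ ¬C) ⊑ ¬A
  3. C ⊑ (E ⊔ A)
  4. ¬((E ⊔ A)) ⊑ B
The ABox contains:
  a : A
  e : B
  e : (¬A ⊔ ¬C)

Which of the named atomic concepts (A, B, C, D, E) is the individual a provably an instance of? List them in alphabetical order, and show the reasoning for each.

{A, C}

1. a : A?  L(a) = {A} ∪ {¬A}
   clash {A, ¬A} at a — a ∈ A
2. a : B?  L(a) = {A} ∪ {¬B}
   open: L(a) ⊇ {A, C, ¬B, ∃t.∃t.¬B} (+ ∃-successors) — a ∉ B possible
3. a : C?  L(a) = {A} ∪ {¬C}
   clash {A, ¬A} at a — a ∈ C
4. a : D?  L(a) = {A} ∪ {¬D}
   open: L(a) ⊇ {A, C, ¬D, ∃t.∃t.¬B} (+ ∃-successors) — a ∉ D possible
5. a : E?  L(a) = {A} ∪ {¬E}
   open: L(a) ⊇ {A, C, ¬E, ∃t.∃t.¬B} (+ ∃-successors) — a ∉ E possible
6. Entailed for a: {A, C}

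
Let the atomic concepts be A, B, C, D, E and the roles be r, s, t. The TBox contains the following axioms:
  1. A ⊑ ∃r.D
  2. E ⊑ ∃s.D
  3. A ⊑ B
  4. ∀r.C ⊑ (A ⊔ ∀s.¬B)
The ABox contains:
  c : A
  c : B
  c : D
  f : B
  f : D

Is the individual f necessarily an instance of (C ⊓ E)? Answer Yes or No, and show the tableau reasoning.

1. f : (C ⊓ E)?  L(f) = {B, D} ∪ {(¬C ⊔ ¬E)}
   open: L(f) ⊇ {B, D, ¬A, ¬C, ¬E, …} (+ ∃-successors) — f ∉ (C ⊓ E) possible
2. Hence f : (C ⊓ E): not entailed.

No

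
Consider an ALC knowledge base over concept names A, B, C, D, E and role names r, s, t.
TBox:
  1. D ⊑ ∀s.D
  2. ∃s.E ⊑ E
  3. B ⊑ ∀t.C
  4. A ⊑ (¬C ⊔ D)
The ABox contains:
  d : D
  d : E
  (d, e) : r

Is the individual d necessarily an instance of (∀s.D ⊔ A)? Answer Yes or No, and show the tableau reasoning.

1. d : (∀s.D ⊔ A)?  L(d) = {D, E} ∪ {(∃s.¬D ⊓ ¬A)}
   clash {D, ¬D} at an ∃-successor — d ∈ (∀s.D ⊔ A)
2. Hence d : (∀s.D ⊔ A): entailed.

Yes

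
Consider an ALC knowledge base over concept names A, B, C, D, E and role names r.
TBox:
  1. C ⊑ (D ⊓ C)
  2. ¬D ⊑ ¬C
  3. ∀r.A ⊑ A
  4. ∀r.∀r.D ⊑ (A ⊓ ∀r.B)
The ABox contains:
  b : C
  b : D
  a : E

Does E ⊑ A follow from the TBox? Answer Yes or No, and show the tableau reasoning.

No

1. E ⊑ A  ⇔  (E ⊓ ¬A) unsat w.r.t. T
   open: L(x₀) ⊇ {D, E, ¬A, ¬C, ∃r.¬A, …} (+ ∃-successors)
2. Hence E ⊑ A: not entailed.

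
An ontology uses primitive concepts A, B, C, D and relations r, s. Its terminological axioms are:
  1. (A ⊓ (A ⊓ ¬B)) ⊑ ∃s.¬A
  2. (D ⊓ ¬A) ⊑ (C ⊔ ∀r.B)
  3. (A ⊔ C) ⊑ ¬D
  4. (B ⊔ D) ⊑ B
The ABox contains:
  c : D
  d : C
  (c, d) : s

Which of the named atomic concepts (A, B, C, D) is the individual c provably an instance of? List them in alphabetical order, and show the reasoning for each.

{B, D}

1. c : A?  L(c) = {D} ∪ {¬A}
   open: L(c) ⊇ {B, D, ¬A, ¬C, ∀r.B} — c ∉ A possible
2. c : B?  L(c) = {D} ∪ {¬B}
   clash {D, ¬D} at c — c ∈ B
3. c : C?  L(c) = {D} ∪ {¬C}
   open: L(c) ⊇ {B, D, ¬A, ¬C, ∀r.B} — c ∉ C possible
4. c : D?  L(c) = {D} ∪ {¬D}
   clash {D, ¬D} at c — c ∈ D
5. Entailed for c: {B, D}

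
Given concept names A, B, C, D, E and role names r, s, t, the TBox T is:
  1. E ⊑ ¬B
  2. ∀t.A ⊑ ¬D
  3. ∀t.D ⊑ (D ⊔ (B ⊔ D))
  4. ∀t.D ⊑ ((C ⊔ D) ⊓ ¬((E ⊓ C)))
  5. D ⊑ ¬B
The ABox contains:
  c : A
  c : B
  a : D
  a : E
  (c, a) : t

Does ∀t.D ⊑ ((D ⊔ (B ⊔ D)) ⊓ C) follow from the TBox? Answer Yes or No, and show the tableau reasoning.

No

1. ∀t.D ⊑ ((D ⊔ (B ⊔ D)) ⊓ C)  ⇔  (∀t.D ⊓ ((¬D ⊓ (¬B ⊓ ¬D)) ⊔ ¬C)) unsat w.r.t. T
   apply at x₀: ∀t.D⊑(D ⊔ (B ⊔ D)); ∀t.D⊑((C ⊔ D) ⊓ ¬((E ⊓ C)))
   open: L(x₀) ⊇ {D, ¬B, ¬C, ∀t.D, ∃t.¬A} (+ ∃-successors)
2. Hence ∀t.D ⊑ ((D ⊔ (B ⊔ D)) ⊓ C): not entailed.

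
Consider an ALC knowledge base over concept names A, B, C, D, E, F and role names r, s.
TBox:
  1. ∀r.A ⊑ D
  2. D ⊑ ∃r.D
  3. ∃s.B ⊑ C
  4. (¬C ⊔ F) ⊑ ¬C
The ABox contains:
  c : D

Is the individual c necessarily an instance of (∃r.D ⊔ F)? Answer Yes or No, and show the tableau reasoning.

1. c : (∃r.D ⊔ F)?  L(c) = {D} ∪ {(∀r.¬D ⊓ ¬F)}
   clash {C, ¬C} at c — c ∈ (∃r.D ⊔ F)
2. Hence c : (∃r.D ⊔ F): entailed.

Yes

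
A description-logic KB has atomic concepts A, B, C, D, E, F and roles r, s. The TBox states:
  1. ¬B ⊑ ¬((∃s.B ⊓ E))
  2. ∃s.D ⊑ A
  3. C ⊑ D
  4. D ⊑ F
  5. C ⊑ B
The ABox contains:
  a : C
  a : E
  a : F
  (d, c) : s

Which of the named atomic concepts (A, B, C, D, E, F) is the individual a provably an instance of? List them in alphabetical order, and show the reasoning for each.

1. a : A?  L(a) = {C, E, F} ∪ {¬A}
   apply at a: C⊑D; C⊑B
   open: L(a) ⊇ {B, C, D, E, F, …} — a ∉ A possible
2. a : B?  L(a) = {C, E, F} ∪ {¬B}
   clash {B, ¬B} at a — a ∈ B
3. a : C?  L(a) = {C, E, F} ∪ {¬C}
   clash {C, ¬C} at a — a ∈ C
4. a : D?  L(a) = {C, E, F} ∪ {¬D}
   clash {D, ¬D} at a — a ∈ D
5. a : E?  L(a) = {C, E, F} ∪ {¬E}
   clash {E, ¬E} at a — a ∈ E
6. a : F?  L(a) = {C, E, F} ∪ {¬F}
   clash {F, ¬F} at a — a ∈ F
7. Entailed for a: {B, C, D, E, F}

{B, C, D, E, F}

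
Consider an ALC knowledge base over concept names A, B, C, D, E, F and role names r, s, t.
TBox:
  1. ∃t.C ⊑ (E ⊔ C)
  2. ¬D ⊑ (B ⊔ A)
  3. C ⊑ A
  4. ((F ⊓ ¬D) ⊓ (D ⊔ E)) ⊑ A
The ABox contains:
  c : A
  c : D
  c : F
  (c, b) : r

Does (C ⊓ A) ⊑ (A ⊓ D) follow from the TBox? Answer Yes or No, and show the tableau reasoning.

1. (C ⊓ A) ⊑ (A ⊓ D)  ⇔  ((C ⊓ A) ⊓ (¬A ⊔ ¬D)) unsat w.r.t. T
   open: L(x₀) ⊇ {A, C, ¬D, ∀t.¬C}
2. Hence (C ⊓ A) ⊑ (A ⊓ D): not entailed.

No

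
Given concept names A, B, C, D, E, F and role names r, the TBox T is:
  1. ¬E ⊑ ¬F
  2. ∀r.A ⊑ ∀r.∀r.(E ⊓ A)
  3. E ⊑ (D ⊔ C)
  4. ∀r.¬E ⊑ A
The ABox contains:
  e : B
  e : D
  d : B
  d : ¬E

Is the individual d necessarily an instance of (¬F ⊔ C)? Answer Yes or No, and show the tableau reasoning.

Yes

1. d : (¬F ⊔ C)?  L(d) = {B, ¬E} ∪ {(F ⊓ ¬C)}
   clash {F, ¬F} at d — d ∈ (¬F ⊔ C)
2. Hence d : (¬F ⊔ C): entailed.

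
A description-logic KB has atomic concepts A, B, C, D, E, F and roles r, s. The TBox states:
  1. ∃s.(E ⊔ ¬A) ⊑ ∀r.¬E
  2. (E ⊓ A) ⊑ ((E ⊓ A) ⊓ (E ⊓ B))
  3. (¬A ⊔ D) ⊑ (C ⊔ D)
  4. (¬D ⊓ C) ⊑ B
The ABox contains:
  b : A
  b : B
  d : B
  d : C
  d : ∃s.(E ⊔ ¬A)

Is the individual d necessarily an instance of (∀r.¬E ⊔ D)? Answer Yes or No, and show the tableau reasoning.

Yes

1. d : (∀r.¬E ⊔ D)?  L(d) = {B, C, ∃s.(E ⊔ ¬A)} ∪ {(∃r.E ⊓ ¬D)}
   clash {E, ¬E} at an ∃-successor — d ∈ (∀r.¬E ⊔ D)
2. Hence d : (∀r.¬E ⊔ D): entailed.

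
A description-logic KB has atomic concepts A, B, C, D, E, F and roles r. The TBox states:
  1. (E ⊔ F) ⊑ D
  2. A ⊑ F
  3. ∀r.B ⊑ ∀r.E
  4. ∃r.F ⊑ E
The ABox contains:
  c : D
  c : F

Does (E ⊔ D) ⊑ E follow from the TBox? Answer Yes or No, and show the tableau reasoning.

No

1. (E ⊔ D) ⊑ E  ⇔  ((E ⊔ D) ⊓ ¬E) unsat w.r.t. T
   open: L(x₀) ⊇ {D, ¬A, ¬E, ∀r.¬F, ∃r.¬B} (+ ∃-successors)
2. Hence (E ⊔ D) ⊑ E: not entailed.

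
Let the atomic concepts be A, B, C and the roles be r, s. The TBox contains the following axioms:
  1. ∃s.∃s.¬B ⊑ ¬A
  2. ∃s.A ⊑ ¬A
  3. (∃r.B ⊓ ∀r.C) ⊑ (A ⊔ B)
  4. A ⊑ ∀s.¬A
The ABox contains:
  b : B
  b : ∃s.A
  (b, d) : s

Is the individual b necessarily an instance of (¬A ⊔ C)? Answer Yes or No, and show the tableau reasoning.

1. b : (¬A ⊔ C)?  L(b) = {B, ∃s.A} ∪ {(A ⊓ ¬C)}
   clash {A, ¬A} at b — b ∈ (¬A ⊔ C)
2. Hence b : (¬A ⊔ C): entailed.

Yes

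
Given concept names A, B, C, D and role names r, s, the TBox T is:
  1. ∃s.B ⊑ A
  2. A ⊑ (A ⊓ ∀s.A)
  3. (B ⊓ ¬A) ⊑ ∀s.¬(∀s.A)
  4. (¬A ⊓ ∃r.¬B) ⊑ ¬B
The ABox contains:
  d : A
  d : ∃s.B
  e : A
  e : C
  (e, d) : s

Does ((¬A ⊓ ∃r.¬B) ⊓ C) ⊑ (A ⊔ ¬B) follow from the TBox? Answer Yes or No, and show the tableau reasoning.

Yes

1. ((¬A ⊓ ∃r.¬B) ⊓ C) ⊑ (A ⊔ ¬B)  ⇔  (((¬A ⊓ ∃r.¬B) ⊓ C) ⊓ (¬A ⊓ B)) unsat w.r.t. T
   all branches close; clash {B, ¬B} at x₀
2. Hence ((¬A ⊓ ∃r.¬B) ⊓ C) ⊑ (A ⊔ ¬B): entailed.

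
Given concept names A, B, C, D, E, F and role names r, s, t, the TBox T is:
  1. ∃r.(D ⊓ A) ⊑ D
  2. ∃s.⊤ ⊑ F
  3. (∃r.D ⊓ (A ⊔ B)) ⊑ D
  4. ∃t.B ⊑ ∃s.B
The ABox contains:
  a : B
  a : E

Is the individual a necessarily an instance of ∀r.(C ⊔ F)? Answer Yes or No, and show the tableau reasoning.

No

1. a : ∀r.(C ⊔ F)?  L(a) = {B, E} ∪ {∃r.(¬C ⊓ ¬F)}
   open: L(a) ⊇ {B, E, ∀r.(¬D ⊔ ¬A), ∀r.¬D, ∀s.⊥, …} (+ ∃-successors) — a ∉ ∀r.(C ⊔ F) possible
2. Hence a : ∀r.(C ⊔ F): not entailed.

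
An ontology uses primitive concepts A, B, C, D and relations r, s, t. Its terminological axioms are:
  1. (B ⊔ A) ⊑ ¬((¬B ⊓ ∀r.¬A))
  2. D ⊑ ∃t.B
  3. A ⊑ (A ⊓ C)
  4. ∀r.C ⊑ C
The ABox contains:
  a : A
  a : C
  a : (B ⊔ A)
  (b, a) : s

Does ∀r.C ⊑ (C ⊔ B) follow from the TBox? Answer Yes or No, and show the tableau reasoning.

Yes

1. ∀r.C ⊑ (C ⊔ B)  ⇔  (∀r.C ⊓ (¬C ⊓ ¬B)) unsat w.r.t. T
   all branches close; clash {C, ¬C} at x₀
2. Hence ∀r.C ⊑ (C ⊔ B): entailed.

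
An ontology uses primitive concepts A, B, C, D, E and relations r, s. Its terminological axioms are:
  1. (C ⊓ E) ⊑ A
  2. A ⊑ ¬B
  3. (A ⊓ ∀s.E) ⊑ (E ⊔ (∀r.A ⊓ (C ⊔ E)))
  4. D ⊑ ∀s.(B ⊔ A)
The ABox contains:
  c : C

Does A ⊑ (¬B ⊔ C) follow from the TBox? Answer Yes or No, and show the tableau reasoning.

1. A ⊑ (¬B ⊔ C)  ⇔  (A ⊓ (B ⊓ ¬C)) unsat w.r.t. T
   all branches close; clash {B, ¬B} at x₀
2. Hence A ⊑ (¬B ⊔ C): entailed.

Yes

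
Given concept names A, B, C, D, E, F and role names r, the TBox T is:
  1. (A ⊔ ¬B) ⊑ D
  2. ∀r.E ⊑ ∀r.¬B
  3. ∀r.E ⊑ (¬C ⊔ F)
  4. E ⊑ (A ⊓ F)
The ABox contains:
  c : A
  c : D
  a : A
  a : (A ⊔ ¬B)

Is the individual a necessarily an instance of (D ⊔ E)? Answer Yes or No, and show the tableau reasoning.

1. a : (D ⊔ E)?  L(a) = {A, (A ⊔ ¬B)} ∪ {(¬D ⊓ ¬E)}
   clash {D, ¬D} at a — a ∈ (D ⊔ E)
2. Hence a : (D ⊔ E): entailed.

Yes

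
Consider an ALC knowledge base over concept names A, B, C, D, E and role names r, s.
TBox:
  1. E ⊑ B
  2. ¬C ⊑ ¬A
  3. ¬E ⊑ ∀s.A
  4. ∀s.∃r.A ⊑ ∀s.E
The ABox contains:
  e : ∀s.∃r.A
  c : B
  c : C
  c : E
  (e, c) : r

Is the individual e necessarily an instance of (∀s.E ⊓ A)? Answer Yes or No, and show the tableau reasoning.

1. e : (∀s.E ⊓ A)?  L(e) = {∀s.∃r.A} ∪ {(∃s.¬E ⊔ ¬A)}
   apply at e: ∀s.∃r.A⊑∀s.E
   open: L(e) ⊇ {B, C, E, ¬A, ∀s.E, …} — e ∉ (∀s.E ⊓ A) possible
2. Hence e : (∀s.E ⊓ A): not entailed.

No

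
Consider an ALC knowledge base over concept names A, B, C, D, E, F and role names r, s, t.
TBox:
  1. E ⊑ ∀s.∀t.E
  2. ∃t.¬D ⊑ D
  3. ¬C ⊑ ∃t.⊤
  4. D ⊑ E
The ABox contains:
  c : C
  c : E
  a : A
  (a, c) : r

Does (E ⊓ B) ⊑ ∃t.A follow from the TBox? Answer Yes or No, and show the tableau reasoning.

No

1. (E ⊓ B) ⊑ ∃t.A  ⇔  ((E ⊓ B) ⊓ ∀t.¬A) unsat w.r.t. T
   apply at x₀: E⊑∀s.∀t.E
   open: L(x₀) ⊇ {B, C, E, ∀s.∀t.E, ∀t.D, …}
2. Hence (E ⊓ B) ⊑ ∃t.A: not entailed.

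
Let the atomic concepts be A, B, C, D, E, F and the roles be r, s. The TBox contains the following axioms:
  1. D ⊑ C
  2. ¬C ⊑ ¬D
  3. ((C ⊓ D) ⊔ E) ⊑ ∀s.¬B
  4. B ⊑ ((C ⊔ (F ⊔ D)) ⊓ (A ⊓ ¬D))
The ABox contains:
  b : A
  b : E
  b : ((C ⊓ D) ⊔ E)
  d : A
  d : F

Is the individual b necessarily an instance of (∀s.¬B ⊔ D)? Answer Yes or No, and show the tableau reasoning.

Yes

1. b : (∀s.¬B ⊔ D)?  L(b) = {A, E, ((C ⊓ D) ⊔ E)} ∪ {(∃s.B ⊓ ¬D)}
   clash {D, ¬D} at b — b ∈ (∀s.¬B ⊔ D)
2. Hence b : (∀s.¬B ⊔ D): entailed.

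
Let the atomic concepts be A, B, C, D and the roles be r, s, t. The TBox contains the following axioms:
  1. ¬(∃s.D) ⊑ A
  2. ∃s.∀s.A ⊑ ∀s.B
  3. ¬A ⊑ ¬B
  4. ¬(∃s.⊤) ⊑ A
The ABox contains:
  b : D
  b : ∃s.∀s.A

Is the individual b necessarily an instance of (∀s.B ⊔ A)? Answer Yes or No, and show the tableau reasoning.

Yes

1. b : (∀s.B ⊔ A)?  L(b) = {D, ∃s.∀s.A} ∪ {(∃s.¬B ⊓ ¬A)}
   clash {A, ¬A} at b — b ∈ (∀s.B ⊔ A)
2. Hence b : (∀s.B ⊔ A): entailed.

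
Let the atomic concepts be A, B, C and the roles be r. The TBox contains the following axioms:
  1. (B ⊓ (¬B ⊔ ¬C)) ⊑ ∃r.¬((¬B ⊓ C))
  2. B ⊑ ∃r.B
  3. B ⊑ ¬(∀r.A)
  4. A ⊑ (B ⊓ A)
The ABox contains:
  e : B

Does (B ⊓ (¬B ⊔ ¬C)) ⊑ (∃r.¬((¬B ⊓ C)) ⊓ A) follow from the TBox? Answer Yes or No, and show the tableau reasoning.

No

1. (B ⊓ (¬B ⊔ ¬C)) ⊑ (∃r.¬((¬B ⊓ C)) ⊓ A)  ⇔  ((B ⊓ (¬B ⊔ ¬C)) ⊓ (∀r.(¬B ⊓ C) ⊔ ¬A)) unsat w.r.t. T
   apply at x₀: (B ⊓ (¬B ⊔ ¬C))⊑∃r.¬((¬B ⊓ C)); B⊑∃r.B; B⊑¬(∀r.A)
   open: L(x₀) ⊇ {B, ¬A, ¬C, ∃r.(B ⊔ ¬C), ∃r.B, …} (+ ∃-successors)
2. Hence (B ⊓ (¬B ⊔ ¬C)) ⊑ (∃r.¬((¬B ⊓ C)) ⊓ A): not entailed.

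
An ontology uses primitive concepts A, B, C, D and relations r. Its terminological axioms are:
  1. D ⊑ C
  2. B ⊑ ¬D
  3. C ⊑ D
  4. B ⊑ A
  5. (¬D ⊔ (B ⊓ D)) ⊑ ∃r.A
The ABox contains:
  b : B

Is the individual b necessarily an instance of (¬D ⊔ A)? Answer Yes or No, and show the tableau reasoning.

1. b : (¬D ⊔ A)?  L(b) = {B} ∪ {(D ⊓ ¬A)}
   clash {A, ¬A} at b — b ∈ (¬D ⊔ A)
2. Hence b : (¬D ⊔ A): entailed.

Yes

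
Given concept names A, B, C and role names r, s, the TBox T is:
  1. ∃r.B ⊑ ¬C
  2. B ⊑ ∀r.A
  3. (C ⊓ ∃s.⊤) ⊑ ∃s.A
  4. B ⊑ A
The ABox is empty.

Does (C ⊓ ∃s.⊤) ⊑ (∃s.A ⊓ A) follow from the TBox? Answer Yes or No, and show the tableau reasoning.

1. (C ⊓ ∃s.⊤) ⊑ (∃s.A ⊓ A)  ⇔  ((C ⊓ ∃s.⊤) ⊓ (∀s.¬A ⊔ ¬A)) unsat w.r.t. T
   apply at x₀: (C ⊓ ∃s.⊤)⊑∃s.A
   open: L(x₀) ⊇ {C, ¬A, ¬B, ∀r.¬B, ∃s.A, …} (+ ∃-successors)
2. Hence (C ⊓ ∃s.⊤) ⊑ (∃s.A ⊓ A): not entailed.

No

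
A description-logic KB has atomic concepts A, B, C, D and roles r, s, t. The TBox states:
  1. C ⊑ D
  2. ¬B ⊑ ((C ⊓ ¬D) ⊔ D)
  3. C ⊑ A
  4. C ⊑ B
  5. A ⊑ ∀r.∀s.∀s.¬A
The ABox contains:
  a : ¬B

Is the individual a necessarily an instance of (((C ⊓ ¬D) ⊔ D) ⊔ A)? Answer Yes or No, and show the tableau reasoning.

1. a : (((C ⊓ ¬D) ⊔ D) ⊔ A)?  L(a) = {¬B} ∪ {(((¬C ⊔ D) ⊓ ¬D) ⊓ ¬A)}
   clash {A, ¬A} at a — a ∈ (((C ⊓ ¬D) ⊔ D) ⊔ A)
2. Hence a : (((C ⊓ ¬D) ⊔ D) ⊔ A): entailed.

Yes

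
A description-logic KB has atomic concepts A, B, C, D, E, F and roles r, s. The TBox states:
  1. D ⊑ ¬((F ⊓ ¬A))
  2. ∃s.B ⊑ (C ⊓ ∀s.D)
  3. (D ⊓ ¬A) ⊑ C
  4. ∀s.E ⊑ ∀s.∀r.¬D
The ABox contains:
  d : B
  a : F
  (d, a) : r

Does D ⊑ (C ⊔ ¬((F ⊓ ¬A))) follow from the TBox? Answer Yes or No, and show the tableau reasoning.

1. D ⊑ (C ⊔ ¬((F ⊓ ¬A)))  ⇔  (D ⊓ (¬C ⊓ (F ⊓ ¬A))) unsat w.r.t. T
   all branches close; clash {C, ¬C} at x₀
2. Hence D ⊑ (C ⊔ ¬((F ⊓ ¬A))): entailed.

Yes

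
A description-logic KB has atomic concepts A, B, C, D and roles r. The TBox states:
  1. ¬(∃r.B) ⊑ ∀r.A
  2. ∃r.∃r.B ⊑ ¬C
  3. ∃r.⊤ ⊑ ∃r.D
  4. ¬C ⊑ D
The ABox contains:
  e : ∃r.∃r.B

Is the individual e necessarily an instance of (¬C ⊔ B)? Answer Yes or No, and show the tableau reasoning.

1. e : (¬C ⊔ B)?  L(e) = {∃r.∃r.B} ∪ {(C ⊓ ¬B)}
   clash {C, ¬C} at e — e ∈ (¬C ⊔ B)
2. Hence e : (¬C ⊔ B): entailed.

Yes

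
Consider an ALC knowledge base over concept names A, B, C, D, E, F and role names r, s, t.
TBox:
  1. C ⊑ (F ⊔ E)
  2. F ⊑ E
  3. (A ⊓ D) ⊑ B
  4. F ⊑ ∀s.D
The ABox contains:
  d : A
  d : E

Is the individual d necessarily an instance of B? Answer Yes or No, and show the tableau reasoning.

1. d : B?  L(d) = {A, E} ∪ {¬B}
   open: L(d) ⊇ {A, E, ¬B, ¬C, ¬D, …} — d ∉ B possible
2. Hence d : B: not entailed.

No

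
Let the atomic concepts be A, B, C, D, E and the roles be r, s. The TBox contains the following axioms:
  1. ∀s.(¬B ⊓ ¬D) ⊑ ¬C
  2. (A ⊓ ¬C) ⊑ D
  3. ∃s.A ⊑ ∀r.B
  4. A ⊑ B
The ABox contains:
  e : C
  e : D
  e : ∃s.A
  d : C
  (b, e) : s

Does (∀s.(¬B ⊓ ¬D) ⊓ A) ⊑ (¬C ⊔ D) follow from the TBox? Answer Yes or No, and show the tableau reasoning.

Yes

1. (∀s.(¬B ⊓ ¬D) ⊓ A) ⊑ (¬C ⊔ D)  ⇔  ((∀s.(¬B ⊓ ¬D) ⊓ A) ⊓ (C ⊓ ¬D)) unsat w.r.t. T
   all branches close; clash {D, ¬D} at x₀
2. Hence (∀s.(¬B ⊓ ¬D) ⊓ A) ⊑ (¬C ⊔ D): entailed.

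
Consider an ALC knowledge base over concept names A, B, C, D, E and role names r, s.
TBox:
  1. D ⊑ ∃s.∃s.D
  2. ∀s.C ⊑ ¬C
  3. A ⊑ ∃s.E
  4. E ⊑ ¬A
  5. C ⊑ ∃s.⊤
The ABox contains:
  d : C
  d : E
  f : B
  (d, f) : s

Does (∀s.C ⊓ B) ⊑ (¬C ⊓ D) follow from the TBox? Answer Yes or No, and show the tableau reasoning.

No

1. (∀s.C ⊓ B) ⊑ (¬C ⊓ D)  ⇔  ((∀s.C ⊓ B) ⊓ (C ⊔ ¬D)) unsat w.r.t. T
   apply at x₀: ∀s.C⊑¬C
   open: L(x₀) ⊇ {B, ¬A, ¬C, ¬D, ∀s.C}
2. Hence (∀s.C ⊓ B) ⊑ (¬C ⊓ D): not entailed.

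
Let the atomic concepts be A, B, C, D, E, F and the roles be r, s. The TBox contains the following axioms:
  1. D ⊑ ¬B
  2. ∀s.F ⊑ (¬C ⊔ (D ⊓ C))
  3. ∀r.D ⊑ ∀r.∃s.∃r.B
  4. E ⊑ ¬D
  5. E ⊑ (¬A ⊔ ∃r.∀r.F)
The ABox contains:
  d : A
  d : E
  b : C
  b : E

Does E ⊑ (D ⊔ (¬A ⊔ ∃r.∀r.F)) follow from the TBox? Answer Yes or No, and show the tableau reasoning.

Yes

1. E ⊑ (D ⊔ (¬A ⊔ ∃r.∀r.F))  ⇔  (E ⊓ (¬D ⊓ (A ⊓ ∀r.∃r.¬F))) unsat w.r.t. T
   all branches close; clash {D, ¬D} at x₀
2. Hence E ⊑ (D ⊔ (¬A ⊔ ∃r.∀r.F)): entailed.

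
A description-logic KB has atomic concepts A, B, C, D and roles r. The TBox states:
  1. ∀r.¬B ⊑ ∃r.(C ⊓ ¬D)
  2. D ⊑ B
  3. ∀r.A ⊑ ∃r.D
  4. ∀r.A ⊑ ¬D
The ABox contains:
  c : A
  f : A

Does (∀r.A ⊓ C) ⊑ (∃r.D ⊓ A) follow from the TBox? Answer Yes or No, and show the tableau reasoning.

No

1. (∀r.A ⊓ C) ⊑ (∃r.D ⊓ A)  ⇔  ((∀r.A ⊓ C) ⊓ (∀r.¬D ⊔ ¬A)) unsat w.r.t. T
   apply at x₀: ∀r.A⊑∃r.D; ∀r.A⊑¬D
   open: L(x₀) ⊇ {C, ¬A, ¬D, ∀r.A, ∃r.B, …} (+ ∃-successors)
2. Hence (∀r.A ⊓ C) ⊑ (∃r.D ⊓ A): not entailed.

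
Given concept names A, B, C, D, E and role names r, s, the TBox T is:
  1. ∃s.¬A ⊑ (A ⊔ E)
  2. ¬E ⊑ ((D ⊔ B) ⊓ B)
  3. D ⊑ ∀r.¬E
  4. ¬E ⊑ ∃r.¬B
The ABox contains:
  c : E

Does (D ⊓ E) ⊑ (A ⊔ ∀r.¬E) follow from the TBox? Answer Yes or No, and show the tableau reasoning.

1. (D ⊓ E) ⊑ (A ⊔ ∀r.¬E)  ⇔  ((D ⊓ E) ⊓ (¬A ⊓ ∃r.E)) unsat w.r.t. T
   all branches close; clash {E, ¬E} at an ∃-successor
2. Hence (D ⊓ E) ⊑ (A ⊔ ∀r.¬E): entailed.

Yes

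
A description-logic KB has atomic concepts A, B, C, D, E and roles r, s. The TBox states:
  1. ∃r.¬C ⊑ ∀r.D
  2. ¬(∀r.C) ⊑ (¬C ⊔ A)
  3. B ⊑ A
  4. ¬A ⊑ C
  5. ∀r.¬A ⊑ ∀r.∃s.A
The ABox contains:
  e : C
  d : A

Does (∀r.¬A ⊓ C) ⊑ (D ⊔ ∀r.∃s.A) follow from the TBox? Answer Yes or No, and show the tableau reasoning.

1. (∀r.¬A ⊓ C) ⊑ (D ⊔ ∀r.∃s.A)  ⇔  ((∀r.¬A ⊓ C) ⊓ (¬D ⊓ ∃r.∀s.¬A)) unsat w.r.t. T
   all branches close; clash {A, ¬A} at an ∃-successor
2. Hence (∀r.¬A ⊓ C) ⊑ (D ⊔ ∀r.∃s.A): entailed.

Yes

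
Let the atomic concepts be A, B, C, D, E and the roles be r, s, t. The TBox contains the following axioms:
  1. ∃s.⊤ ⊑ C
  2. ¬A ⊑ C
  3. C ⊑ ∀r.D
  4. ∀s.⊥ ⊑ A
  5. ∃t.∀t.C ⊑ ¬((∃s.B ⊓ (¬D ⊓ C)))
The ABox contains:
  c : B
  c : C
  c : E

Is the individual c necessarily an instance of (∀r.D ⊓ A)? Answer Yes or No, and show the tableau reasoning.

No

1. c : (∀r.D ⊓ A)?  L(c) = {B, C, E} ∪ {(∃r.¬D ⊔ ¬A)}
   apply at c: C⊑∀r.D
   open: L(c) ⊇ {B, C, E, ¬A, ∀r.D, …} (+ ∃-successors) — c ∉ (∀r.D ⊓ A) possible
2. Hence c : (∀r.D ⊓ A): not entailed.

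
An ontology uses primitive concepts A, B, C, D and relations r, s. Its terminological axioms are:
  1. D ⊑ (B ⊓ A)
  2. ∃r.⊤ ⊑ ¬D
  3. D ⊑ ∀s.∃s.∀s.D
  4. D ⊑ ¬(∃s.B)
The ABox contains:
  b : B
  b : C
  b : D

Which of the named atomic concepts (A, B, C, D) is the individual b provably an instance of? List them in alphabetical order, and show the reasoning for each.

{A, B, C, D}

1. b : A?  L(b) = {B, C, D} ∪ {¬A}
   clash {A, ¬A} at b — b ∈ A
2. b : B?  L(b) = {B, C, D} ∪ {¬B}
   clash {B, ¬B} at b — b ∈ B
3. b : C?  L(b) = {B, C, D} ∪ {¬C}
   clash {C, ¬C} at b — b ∈ C
4. b : D?  L(b) = {B, C, D} ∪ {¬D}
   clash {D, ¬D} at b — b ∈ D
5. Entailed for b: {A, B, C, D}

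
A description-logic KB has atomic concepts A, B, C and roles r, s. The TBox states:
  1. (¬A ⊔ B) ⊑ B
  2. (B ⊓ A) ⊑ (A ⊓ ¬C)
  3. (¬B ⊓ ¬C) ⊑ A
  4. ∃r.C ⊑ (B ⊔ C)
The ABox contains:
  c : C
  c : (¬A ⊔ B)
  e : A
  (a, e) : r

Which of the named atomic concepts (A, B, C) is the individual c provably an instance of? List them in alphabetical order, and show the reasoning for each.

{B, C}

1. c : A?  L(c) = {C, (¬A ⊔ B)} ∪ {¬A}
   apply at c: (¬A ⊔ B)⊑B
   open: L(c) ⊇ {B, C, ¬A} — c ∉ A possible
2. c : B?  L(c) = {C, (¬A ⊔ B)} ∪ {¬B}
   clash {B, ¬B} at c — c ∈ B
3. c : C?  L(c) = {C, (¬A ⊔ B)} ∪ {¬C}
   clash {C, ¬C} at c — c ∈ C
4. Entailed for c: {B, C}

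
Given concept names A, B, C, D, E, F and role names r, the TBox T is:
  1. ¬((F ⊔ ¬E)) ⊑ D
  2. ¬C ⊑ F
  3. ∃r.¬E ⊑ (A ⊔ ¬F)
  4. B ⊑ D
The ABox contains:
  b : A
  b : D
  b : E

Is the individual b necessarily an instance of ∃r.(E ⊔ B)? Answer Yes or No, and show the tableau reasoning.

1. b : ∃r.(E ⊔ B)?  L(b) = {A, D, E} ∪ {∀r.(¬E ⊓ ¬B)}
   open: L(b) ⊇ {A, C, D, E, ∀r.(¬E ⊓ ¬B), …} — b ∉ ∃r.(E ⊔ B) possible
2. Hence b : ∃r.(E ⊔ B): not entailed.

No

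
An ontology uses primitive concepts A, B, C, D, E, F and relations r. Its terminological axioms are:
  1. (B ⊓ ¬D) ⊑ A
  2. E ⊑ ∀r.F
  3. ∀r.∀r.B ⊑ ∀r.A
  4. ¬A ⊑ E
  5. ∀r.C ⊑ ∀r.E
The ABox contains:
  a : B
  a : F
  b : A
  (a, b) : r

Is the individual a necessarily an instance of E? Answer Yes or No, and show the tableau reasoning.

No

1. a : E?  L(a) = {B, F} ∪ {¬E}
   open: L(a) ⊇ {A, B, F, ¬E, ∃r.¬C, …} (+ ∃-successors) — a ∉ E possible
2. Hence a : E: not entailed.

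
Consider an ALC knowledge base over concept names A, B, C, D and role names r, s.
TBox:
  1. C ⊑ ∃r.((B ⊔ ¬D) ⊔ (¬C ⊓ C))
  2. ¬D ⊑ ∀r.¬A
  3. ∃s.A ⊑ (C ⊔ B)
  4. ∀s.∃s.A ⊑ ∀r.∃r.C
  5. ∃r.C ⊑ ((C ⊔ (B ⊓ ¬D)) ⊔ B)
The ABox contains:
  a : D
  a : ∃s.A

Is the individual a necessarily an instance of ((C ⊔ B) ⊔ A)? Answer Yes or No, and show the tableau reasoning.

Yes

1. a : ((C ⊔ B) ⊔ A)?  L(a) = {D, ∃s.A} ∪ {((¬C ⊓ ¬B) ⊓ ¬A)}
   clash {B, ¬B} at a — a ∈ ((C ⊔ B) ⊔ A)
2. Hence a : ((C ⊔ B) ⊔ A): entailed.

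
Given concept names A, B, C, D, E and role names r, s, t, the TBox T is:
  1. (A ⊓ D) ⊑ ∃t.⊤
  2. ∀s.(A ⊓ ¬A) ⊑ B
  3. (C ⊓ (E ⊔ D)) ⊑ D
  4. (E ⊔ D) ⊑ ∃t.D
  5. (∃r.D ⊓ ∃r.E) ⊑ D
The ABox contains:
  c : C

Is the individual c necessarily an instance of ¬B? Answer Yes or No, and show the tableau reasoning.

No

1. c : ¬B?  L(c) = {C} ∪ {B}
   open: L(c) ⊇ {B, C, ¬A, ¬D, ¬E, …} — c ∉ ¬B possible
2. Hence c : ¬B: not entailed.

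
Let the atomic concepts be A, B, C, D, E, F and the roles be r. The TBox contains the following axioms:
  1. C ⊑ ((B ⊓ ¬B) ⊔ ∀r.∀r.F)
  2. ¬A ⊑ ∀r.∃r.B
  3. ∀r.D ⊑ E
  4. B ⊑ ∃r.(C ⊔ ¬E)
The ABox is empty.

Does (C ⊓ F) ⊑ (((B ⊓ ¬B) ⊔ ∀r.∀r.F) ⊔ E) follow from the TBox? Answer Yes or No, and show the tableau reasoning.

1. (C ⊓ F) ⊑ (((B ⊓ ¬B) ⊔ ∀r.∀r.F) ⊔ E)  ⇔  ((C ⊓ F) ⊓ (((¬B ⊔ B) ⊓ ∃r.∃r.¬F) ⊓ ¬E)) unsat w.r.t. T
   all branches close; clash {E, ¬E} at x₀
2. Hence (C ⊓ F) ⊑ (((B ⊓ ¬B) ⊔ ∀r.∀r.F) ⊔ E): entailed.

Yes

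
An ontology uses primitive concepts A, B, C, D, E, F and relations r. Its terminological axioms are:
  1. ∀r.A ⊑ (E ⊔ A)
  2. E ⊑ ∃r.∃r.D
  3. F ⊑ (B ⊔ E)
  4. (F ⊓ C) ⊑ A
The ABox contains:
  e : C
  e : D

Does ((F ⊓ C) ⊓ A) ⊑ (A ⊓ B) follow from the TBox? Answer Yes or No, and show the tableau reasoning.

No

1. ((F ⊓ C) ⊓ A) ⊑ (A ⊓ B)  ⇔  (((F ⊓ C) ⊓ A) ⊓ (¬A ⊔ ¬B)) unsat w.r.t. T
   apply at x₀: F⊑(B ⊔ E)
   open: L(x₀) ⊇ {A, C, E, F, ¬B, …} (+ ∃-successors)
2. Hence ((F ⊓ C) ⊓ A) ⊑ (A ⊓ B): not entailed.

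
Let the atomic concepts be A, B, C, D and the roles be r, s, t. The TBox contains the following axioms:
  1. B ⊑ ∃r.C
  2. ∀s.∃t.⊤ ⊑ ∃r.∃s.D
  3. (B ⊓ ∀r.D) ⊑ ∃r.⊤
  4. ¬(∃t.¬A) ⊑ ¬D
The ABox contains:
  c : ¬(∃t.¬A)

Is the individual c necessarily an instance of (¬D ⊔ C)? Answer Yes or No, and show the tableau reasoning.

Yes

1. c : (¬D ⊔ C)?  L(c) = {¬(∃t.¬A)} ∪ {(D ⊓ ¬C)}
   clash {D, ¬D} at c — c ∈ (¬D ⊔ C)
2. Hence c : (¬D ⊔ C): entailed.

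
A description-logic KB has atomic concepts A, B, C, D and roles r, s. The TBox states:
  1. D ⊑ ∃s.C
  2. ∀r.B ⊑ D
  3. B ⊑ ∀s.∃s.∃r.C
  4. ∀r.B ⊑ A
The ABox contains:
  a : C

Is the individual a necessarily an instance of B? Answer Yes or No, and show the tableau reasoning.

1. a : B?  L(a) = {C} ∪ {¬B}
   open: L(a) ⊇ {C, ¬B, ¬D, ∃r.¬B} (+ ∃-successors) — a ∉ B possible
2. Hence a : B: not entailed.

No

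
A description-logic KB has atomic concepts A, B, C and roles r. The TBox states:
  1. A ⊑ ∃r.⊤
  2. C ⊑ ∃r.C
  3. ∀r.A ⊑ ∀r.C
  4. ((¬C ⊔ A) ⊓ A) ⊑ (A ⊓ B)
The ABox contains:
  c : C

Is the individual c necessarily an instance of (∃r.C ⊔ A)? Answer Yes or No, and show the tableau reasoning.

1. c : (∃r.C ⊔ A)?  L(c) = {C} ∪ {(∀r.¬C ⊓ ¬A)}
   clash {A, ¬A} at c — c ∈ (∃r.C ⊔ A)
2. Hence c : (∃r.C ⊔ A): entailed.

Yes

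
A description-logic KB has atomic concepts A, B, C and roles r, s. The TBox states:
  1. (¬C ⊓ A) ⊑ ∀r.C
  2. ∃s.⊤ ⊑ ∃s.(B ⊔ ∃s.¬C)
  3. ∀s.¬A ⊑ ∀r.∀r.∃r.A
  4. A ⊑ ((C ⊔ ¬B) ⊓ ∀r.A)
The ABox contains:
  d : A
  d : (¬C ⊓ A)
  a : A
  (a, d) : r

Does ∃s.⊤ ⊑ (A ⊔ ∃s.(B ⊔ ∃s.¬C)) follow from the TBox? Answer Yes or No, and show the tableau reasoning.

Yes

1. ∃s.⊤ ⊑ (A ⊔ ∃s.(B ⊔ ∃s.¬C))  ⇔  (∃s.⊤ ⊓ (¬A ⊓ ∀s.(¬B ⊓ ∀s.C))) unsat w.r.t. T
   all branches close; clash {C, ¬C} at an ∃-successor
2. Hence ∃s.⊤ ⊑ (A ⊔ ∃s.(B ⊔ ∃s.¬C)): entailed.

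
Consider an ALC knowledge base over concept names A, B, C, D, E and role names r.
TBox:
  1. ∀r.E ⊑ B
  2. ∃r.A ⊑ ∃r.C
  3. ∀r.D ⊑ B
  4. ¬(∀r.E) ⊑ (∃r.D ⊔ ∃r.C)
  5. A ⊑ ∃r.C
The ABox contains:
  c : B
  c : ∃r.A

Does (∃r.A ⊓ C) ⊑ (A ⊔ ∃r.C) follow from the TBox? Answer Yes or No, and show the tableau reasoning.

Yes

1. (∃r.A ⊓ C) ⊑ (A ⊔ ∃r.C)  ⇔  ((∃r.A ⊓ C) ⊓ (¬A ⊓ ∀r.¬C)) unsat w.r.t. T
   all branches close; clash {C, ¬C} at an ∃-successor
2. Hence (∃r.A ⊓ C) ⊑ (A ⊔ ∃r.C): entailed.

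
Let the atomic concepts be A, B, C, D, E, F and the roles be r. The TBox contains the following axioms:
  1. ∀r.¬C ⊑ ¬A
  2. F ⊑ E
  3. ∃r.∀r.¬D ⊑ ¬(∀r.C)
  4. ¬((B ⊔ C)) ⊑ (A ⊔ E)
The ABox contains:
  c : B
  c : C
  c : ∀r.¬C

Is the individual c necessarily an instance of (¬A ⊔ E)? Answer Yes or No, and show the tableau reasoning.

Yes

1. c : (¬A ⊔ E)?  L(c) = {B, C, ∀r.¬C} ∪ {(A ⊓ ¬E)}
   clash {E, ¬E} at c — c ∈ (¬A ⊔ E)
2. Hence c : (¬A ⊔ E): entailed.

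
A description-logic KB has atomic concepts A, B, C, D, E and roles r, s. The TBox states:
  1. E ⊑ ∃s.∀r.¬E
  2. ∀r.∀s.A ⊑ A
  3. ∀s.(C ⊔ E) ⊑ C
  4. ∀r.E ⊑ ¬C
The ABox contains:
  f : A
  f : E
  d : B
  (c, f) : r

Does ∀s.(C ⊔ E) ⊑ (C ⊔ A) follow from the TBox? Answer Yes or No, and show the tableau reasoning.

Yes

1. ∀s.(C ⊔ E) ⊑ (C ⊔ A)  ⇔  (∀s.(C ⊔ E) ⊓ (¬C ⊓ ¬A)) unsat w.r.t. T
   all branches close; clash {A, ¬A} at x₀
2. Hence ∀s.(C ⊔ E) ⊑ (C ⊔ A): entailed.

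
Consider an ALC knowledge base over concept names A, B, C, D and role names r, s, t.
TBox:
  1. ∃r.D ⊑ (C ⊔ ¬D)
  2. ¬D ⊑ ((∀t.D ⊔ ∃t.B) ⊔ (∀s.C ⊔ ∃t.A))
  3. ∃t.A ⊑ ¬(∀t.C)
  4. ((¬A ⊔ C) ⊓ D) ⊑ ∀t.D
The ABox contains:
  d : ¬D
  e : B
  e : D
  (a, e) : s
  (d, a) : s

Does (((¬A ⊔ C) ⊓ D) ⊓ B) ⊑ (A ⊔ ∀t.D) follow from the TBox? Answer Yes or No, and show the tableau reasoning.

1. (((¬A ⊔ C) ⊓ D) ⊓ B) ⊑ (A ⊔ ∀t.D)  ⇔  ((((¬A ⊔ C) ⊓ D) ⊓ B) ⊓ (¬A ⊓ ∃t.¬D)) unsat w.r.t. T
   all branches close; clash {D, ¬D} at x₀
2. Hence (((¬A ⊔ C) ⊓ D) ⊓ B) ⊑ (A ⊔ ∀t.D): entailed.

Yes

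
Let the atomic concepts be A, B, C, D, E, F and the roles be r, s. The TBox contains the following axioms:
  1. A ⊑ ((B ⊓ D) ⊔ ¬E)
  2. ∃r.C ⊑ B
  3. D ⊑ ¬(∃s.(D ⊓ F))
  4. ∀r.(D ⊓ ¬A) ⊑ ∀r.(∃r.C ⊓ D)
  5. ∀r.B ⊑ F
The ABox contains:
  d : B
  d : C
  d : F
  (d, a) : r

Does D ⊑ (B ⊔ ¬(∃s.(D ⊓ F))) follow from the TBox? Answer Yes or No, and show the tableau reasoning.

Yes

1. D ⊑ (B ⊔ ¬(∃s.(D ⊓ F)))  ⇔  (D ⊓ (¬B ⊓ ∃s.(D ⊓ F))) unsat w.r.t. T
   all branches close; clash {B, ¬B} at x₀
2. Hence D ⊑ (B ⊔ ¬(∃s.(D ⊓ F))): entailed.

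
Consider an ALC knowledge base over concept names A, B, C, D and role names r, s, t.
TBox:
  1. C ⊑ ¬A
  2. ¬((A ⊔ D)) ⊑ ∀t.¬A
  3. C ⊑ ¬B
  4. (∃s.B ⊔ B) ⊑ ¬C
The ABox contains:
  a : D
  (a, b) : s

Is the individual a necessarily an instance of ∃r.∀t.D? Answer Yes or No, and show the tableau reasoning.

1. a : ∃r.∀t.D?  L(a) = {D} ∪ {∀r.∃t.¬D}
   open: L(a) ⊇ {D, ¬C, ∀r.∃t.¬D} — a ∉ ∃r.∀t.D possible
2. Hence a : ∃r.∀t.D: not entailed.

No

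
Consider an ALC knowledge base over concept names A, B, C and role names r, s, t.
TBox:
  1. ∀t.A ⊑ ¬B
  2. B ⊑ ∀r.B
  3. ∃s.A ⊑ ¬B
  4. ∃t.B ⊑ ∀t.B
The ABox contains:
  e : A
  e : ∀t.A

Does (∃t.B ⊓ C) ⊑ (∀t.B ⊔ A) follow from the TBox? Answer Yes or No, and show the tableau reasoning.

1. (∃t.B ⊓ C) ⊑ (∀t.B ⊔ A)  ⇔  ((∃t.B ⊓ C) ⊓ (∃t.¬B ⊓ ¬A)) unsat w.r.t. T
   all branches close; clash {B, ¬B} at an ∃-successor
2. Hence (∃t.B ⊓ C) ⊑ (∀t.B ⊔ A): entailed.

Yes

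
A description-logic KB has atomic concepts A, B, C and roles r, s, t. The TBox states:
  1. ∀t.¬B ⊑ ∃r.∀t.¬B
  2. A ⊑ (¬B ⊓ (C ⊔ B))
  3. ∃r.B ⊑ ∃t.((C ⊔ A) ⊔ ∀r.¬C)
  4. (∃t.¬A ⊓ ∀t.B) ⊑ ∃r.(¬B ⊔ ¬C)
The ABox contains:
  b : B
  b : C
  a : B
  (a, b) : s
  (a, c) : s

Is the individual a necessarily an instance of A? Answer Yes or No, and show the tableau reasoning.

1. a : A?  L(a) = {B} ∪ {¬A}
   open: L(a) ⊇ {B, ¬A, ∀r.¬B, ∀t.A, ∃r.∀t.¬B} (+ ∃-successors) — a ∉ A possible
2. Hence a : A: not entailed.

No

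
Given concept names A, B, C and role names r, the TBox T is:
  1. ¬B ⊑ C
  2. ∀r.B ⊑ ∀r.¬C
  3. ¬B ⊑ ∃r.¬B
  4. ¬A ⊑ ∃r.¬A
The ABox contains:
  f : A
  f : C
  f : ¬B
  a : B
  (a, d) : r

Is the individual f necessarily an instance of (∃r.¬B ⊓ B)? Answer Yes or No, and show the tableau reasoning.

No

1. f : (∃r.¬B ⊓ B)?  L(f) = {A, C, ¬B} ∪ {(∀r.B ⊔ ¬B)}
   apply at f: ¬B⊑∃r.¬B
   open: L(f) ⊇ {A, C, ¬B, ∃r.¬B} (+ ∃-successors) — f ∉ (∃r.¬B ⊓ B) possible
2. Hence f : (∃r.¬B ⊓ B): not entailed.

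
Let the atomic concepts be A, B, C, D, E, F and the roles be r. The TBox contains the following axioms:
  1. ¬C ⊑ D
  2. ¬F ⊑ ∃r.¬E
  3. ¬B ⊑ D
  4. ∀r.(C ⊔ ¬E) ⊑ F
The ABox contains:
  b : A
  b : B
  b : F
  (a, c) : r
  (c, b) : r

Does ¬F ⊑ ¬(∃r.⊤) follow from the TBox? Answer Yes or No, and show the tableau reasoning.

1. ¬F ⊑ ¬(∃r.⊤)  ⇔  (¬F ⊓ ∃r.⊤) unsat w.r.t. T
   apply at x₀: ¬F⊑∃r.¬E
   open: L(x₀) ⊇ {B, C, ¬F, ∃r.(¬C ⊓ E), ∃r.¬E, …} (+ ∃-successors)
2. Hence ¬F ⊑ ¬(∃r.⊤): not entailed.

No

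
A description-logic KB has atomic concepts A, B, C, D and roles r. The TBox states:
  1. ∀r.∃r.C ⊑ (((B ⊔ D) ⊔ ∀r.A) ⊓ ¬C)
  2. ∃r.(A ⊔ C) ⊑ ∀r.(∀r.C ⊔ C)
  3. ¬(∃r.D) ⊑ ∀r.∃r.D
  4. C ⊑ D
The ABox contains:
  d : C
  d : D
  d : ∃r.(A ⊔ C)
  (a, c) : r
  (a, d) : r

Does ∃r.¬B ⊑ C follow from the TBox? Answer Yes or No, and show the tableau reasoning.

No

1. ∃r.¬B ⊑ C  ⇔  (∃r.¬B ⊓ ¬C) unsat w.r.t. T
   open: L(x₀) ⊇ {¬C, ∀r.(¬A ⊓ ¬C), ∃r.D, ∃r.¬B, ∃r.∀r.¬C} (+ ∃-successors)
2. Hence ∃r.¬B ⊑ C: not entailed.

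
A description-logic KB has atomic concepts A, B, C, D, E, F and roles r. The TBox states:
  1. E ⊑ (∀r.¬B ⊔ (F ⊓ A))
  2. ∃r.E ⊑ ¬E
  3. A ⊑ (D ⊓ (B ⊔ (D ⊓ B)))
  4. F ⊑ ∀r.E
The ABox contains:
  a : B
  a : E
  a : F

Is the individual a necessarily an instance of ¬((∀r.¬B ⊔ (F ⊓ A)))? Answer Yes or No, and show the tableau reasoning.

No

1. a : ¬((∀r.¬B ⊔ (F ⊓ A)))?  L(a) = {B, E, F} ∪ {(∀r.¬B ⊔ (F ⊓ A))}
   apply at a: F⊑∀r.E
   open: L(a) ⊇ {B, E, F, ¬A, ∀r.E, …} — a ∉ ¬((∀r.¬B ⊔ (F ⊓ A))) possible
2. Hence a : ¬((∀r.¬B ⊔ (F ⊓ A))): not entailed.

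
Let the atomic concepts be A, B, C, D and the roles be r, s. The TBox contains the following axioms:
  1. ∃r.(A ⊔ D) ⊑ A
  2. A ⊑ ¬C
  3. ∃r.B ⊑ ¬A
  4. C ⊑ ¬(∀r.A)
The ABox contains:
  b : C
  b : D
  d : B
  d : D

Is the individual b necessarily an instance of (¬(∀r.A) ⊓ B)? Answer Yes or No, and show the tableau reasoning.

No

1. b : (¬(∀r.A) ⊓ B)?  L(b) = {C, D} ∪ {(∀r.A ⊔ ¬B)}
   apply at b: C⊑¬(∀r.A)
   open: L(b) ⊇ {C, D, ¬A, ¬B, ∀r.(¬A ⊓ ¬D), …} (+ ∃-successors) — b ∉ (¬(∀r.A) ⊓ B) possible
2. Hence b : (¬(∀r.A) ⊓ B): not entailed.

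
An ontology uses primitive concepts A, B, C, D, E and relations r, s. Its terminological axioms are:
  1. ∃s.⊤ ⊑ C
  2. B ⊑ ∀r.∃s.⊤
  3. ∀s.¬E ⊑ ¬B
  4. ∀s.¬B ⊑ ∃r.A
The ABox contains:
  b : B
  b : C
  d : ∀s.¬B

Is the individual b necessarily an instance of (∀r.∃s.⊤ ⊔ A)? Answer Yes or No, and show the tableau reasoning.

Yes

1. b : (∀r.∃s.⊤ ⊔ A)?  L(b) = {B, C} ∪ {(∃r.∀s.⊥ ⊓ ¬A)}
   clash {B, ¬B} at b — b ∈ (∀r.∃s.⊤ ⊔ A)
2. Hence b : (∀r.∃s.⊤ ⊔ A): entailed.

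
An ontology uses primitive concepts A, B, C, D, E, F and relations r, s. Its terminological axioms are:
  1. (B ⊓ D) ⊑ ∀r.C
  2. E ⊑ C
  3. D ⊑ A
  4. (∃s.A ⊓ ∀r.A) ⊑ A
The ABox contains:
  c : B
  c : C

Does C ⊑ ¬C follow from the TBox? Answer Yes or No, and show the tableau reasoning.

No

1. C ⊑ ¬C  ⇔  (C ⊓ C) unsat w.r.t. T
   open: L(x₀) ⊇ {C, ¬D, ∀s.¬A}
2. Hence C ⊑ ¬C: not entailed.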